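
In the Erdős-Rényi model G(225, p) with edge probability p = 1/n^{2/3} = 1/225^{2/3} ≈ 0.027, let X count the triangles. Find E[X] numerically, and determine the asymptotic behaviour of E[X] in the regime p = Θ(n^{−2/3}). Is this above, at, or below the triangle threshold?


Number of potential triangles: C(225, 3) = 1873200.
Each occurs with probability p³ ≈ (0.027)³ ≈ 1.97531e-05.
By linearity: E[X] = C(225, 3)·p³ ≈ 1873200 · 1.97531e-05 ≈ 37.001.
Since α = 2/3 < 1, p = c/n^{2/3} ≫ 1/n is above the triangle threshold p ~ 1/n. Asymptotically E[X] ~ (c³/6)·n^{3(1−α)} = (1³/6)·n^{1} → ∞; triangles are abundant w.h.p.

E[X] ≈ 37.001; in regime p = Θ(1/n^{2/3}) E[X] diverges (above the triangle threshold p ~ 1/n).


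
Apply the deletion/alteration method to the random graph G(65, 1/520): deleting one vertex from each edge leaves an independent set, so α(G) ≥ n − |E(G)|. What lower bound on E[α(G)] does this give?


E[|E(G)|] = C(65, 2)·p = 2080 · (1/520) = 4.
E[α(G)] ≥ n − E[|E(G)|] = 65 − 4 = 61.
Numerically: ≈ 61.000000.
(This is only a lower bound; the true E[α(G)] may be larger.)

E[α(G)] ≥ 61 ≈ 61.000000.


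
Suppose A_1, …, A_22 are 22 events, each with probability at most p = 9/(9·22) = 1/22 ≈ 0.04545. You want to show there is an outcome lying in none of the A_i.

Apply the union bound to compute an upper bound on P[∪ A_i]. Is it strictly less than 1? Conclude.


Union bound: P[∪_{i=1}^{22} A_i] ≤ Σ_i P[A_i] ≤ 22·p = 22·(1/22) = 1.
Numerically: 1 ≈ 1.00000.
Is 1 < 1? NO.
Since the bound 1 is ≥ 1, the union bound is uninformative here; it does NOT by itself certify existence.

22·p = 1 ≈ 1.00000; existence NOT certified by the union bound.


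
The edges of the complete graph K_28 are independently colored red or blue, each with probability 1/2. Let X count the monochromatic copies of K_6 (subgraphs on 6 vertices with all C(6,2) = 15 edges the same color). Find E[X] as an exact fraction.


Let X = Σ_S X_S over the C(28, 6) = 376740 subsets S of size 6, where X_S = 1 if the K_6 on S is monochromatic.
For a fixed S, the K_6 on S has C(6, 2) = 15 edges. P[all 15 edges red] = (1/2)^15, and likewise for blue, so P[monochromatic] = 2·(1/2)^15 = 2^{1 − 15} = 1/16384.
By linearity of expectation: E[X] = C(28, 6) · 2^{1 − 15} = 376740 · 1/16384 = 94185/4096.
Numerically: E[X] ≈ 22.99438.

E[X] = C(28,6)·2^(1−C(6,2)) = 94185/4096 ≈ 22.99438.


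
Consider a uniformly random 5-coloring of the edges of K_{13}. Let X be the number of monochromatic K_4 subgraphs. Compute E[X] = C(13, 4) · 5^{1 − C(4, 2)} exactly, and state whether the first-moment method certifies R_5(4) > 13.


E[X] = C(13, 4) · 5^{1 − 6} = 715 · 5^{−5} = 715/3125.
As a reduced fraction: E[X] = 143/625 ≈ 0.229.
Is E[X] < 1? YES.
Since E[X] < 1, there exists a 5-coloring of K_{13} with no monochromatic K_4; hence R_5(4) > 13.

E[X] = 143/625 ≈ 0.229; E[X] < 1, so R_5(4) > 13.


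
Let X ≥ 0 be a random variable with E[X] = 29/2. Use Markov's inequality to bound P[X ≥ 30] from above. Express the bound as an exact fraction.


μ = E[X] = 29/2, a = 30.
Markov: P[X ≥ 30] ≤ μ/a = (29/2)/30 = 29/60.
Numerically: ≈ 0.483.
(Since a = 30 > μ = 14.500, the bound 29/60 is < 1 and informative.)

P[X ≥ 30] ≤ 29/60 ≈ 0.483.


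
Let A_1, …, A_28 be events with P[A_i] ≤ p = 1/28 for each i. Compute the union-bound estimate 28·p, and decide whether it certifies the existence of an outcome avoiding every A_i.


Union bound: P[∪_{i=1}^{28} A_i] ≤ Σ_i P[A_i] ≤ 28·p = 28·(1/28) = 1.
Numerically: 1 ≈ 1.0000000.
Is 1 < 1? NO.
Since the bound 1 is ≥ 1, the union bound is uninformative here; it does NOT by itself certify existence.

28·p = 1 ≈ 1.0000000; existence NOT certified by the union bound.


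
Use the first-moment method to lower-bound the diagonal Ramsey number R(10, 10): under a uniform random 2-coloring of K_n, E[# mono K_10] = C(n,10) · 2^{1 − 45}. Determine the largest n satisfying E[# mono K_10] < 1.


We need C(n, 10) · 2^{1 − 45} < 1, i.e. C(n, 10) < 2^{45 − 1} = 17592186044416.
Check values of n near the boundary:
  n = 94: C(94, 10) = 9041256841903; 9041256841903 < 17592186044416? YES
  n = 95: C(95, 10) = 10104934117421; 10104934117421 < 17592186044416? YES
  n = 96: C(96, 10) = 11279926456656; 11279926456656 < 17592186044416? YES
  n = 97: C(97, 10) = 12576469727536; 12576469727536 < 17592186044416? YES
  n = 98: C(98, 10) = 14005614014756; 14005614014756 < 17592186044416? YES
  n = 99: C(99, 10) = 15579278510796; 15579278510796 < 17592186044416? YES
  n = 100: C(100, 10) = 17310309456440; 17310309456440 < 17592186044416? YES
  n = 101: C(101, 10) = 19212541264840; 19212541264840 < 17592186044416? NO
The largest n with C(n, 10) < 17592186044416 is n = 100 (where E[X] = 2163788682055/2199023255552 ≈ 0.9840). Hence R(10, 10) > 100, i.e. R(10, 10) ≥ 101.

Largest n = 100; hence R(10, 10) > 100.


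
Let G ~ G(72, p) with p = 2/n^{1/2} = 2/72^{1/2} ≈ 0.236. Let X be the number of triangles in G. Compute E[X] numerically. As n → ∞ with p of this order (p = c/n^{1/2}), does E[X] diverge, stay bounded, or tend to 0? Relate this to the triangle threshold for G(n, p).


Number of potential triangles: C(72, 3) = 59640.
Each occurs with probability p³ ≈ (0.236)³ ≈ 1.30946e-02.
By linearity: E[X] = C(72, 3)·p³ ≈ 59640 · 1.30946e-02 ≈ 780.960.
Since α = 1/2 < 1, p = c/n^{1/2} ≫ 1/n is above the triangle threshold p ~ 1/n. Asymptotically E[X] ~ (c³/6)·n^{3(1−α)} = (2³/6)·n^{1.5} → ∞; triangles are abundant w.h.p.

E[X] ≈ 780.960; in regime p = Θ(1/n^{1/2}) E[X] diverges (above the triangle threshold p ~ 1/n).


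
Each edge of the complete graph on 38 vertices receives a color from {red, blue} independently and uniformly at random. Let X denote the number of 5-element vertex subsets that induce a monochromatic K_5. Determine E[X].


Let X = Σ_S X_S over the C(38, 5) = 501942 subsets S of size 5, where X_S = 1 if the K_5 on S is monochromatic.
For a fixed S, the K_5 on S has C(5, 2) = 10 edges. P[all 10 edges red] = (1/2)^10, and likewise for blue, so P[monochromatic] = 2·(1/2)^10 = 2^{1 − 10} = 1/512.
By linearity: E[X] = C(38, 5) · 2^{1 − 10} = 501942 · 1/512 = 250971/256.
Numerically: E[X] ≈ 980.35547.

E[X] = C(38,5)·2^(1−C(5,2)) = 250971/256 ≈ 980.35547.


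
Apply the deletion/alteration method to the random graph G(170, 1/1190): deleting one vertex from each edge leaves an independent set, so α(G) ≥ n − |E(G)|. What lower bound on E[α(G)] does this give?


E[|E(G)|] = C(170, 2)·p = 14365 · (1/1190) = 169/14.
E[α(G)] ≥ n − E[|E(G)|] = 170 − 169/14 = 2211/14.
Numerically: ≈ 157.92857.
(This is only a lower bound; the true E[α(G)] may be larger.)

E[α(G)] ≥ 2211/14 ≈ 157.92857.


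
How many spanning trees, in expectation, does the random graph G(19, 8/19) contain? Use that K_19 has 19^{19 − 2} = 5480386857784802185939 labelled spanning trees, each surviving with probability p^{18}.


K_19 has 19^{19 − 2} = 5480386857784802185939 labelled spanning trees.
For each such spanning tree H, let X_H = 1 if all 18 edges of H are present in G. Then P[X_H = 1] = p^{18} = (8/19)^{18} = 18014398509481984/104127350297911241532841.
By linearity: E[X] = Σ_H E[X_H] = 5480386857784802185939 · p^{18} = 5480386857784802185939 · 18014398509481984/104127350297911241532841 = 18014398509481984/19.
Numerically: E[X] ≈ 9.48126e+14.

E[X] = 5480386857784802185939 · (8/19)^{18} = 18014398509481984/19 ≈ 9.48126e+14.


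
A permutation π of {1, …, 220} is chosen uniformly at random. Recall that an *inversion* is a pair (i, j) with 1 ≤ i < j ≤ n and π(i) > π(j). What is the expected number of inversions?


Write X = Σ X_I over the C(220, 2) = 24090 pairs i < j, with X_I the indicator of one inversion.
There are 24090 indicators.
For each fixed pair i < j, the values π(i) and π(j) are two distinct elements of {1, …, 220} in uniformly random order; by symmetry P[π(i) > π(j)] = 1/2.
By linearity: E[X] = 24090 · (1/2) = C(220, 2) · (1/2) = 24090/2 = 12045 ≈ 12045.000.

E[X] = 12045 = 12045.000.


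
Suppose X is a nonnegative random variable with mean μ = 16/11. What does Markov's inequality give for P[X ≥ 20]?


μ = E[X] = 16/11, a = 20.
Markov: P[X ≥ 20] ≤ μ/a = (16/11)/20 = 4/55.
Numerically: ≈ 0.073.
(Since a = 20 > μ = 1.455, the bound 4/55 is < 1 and informative.)

P[X ≥ 20] ≤ 4/55 ≈ 0.073.


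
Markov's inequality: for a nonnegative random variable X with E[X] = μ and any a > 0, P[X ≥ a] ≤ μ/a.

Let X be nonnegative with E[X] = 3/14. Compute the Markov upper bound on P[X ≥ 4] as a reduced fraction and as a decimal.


μ = E[X] = 3/14, a = 4.
Markov: P[X ≥ 4] ≤ μ/a = (3/14)/4 = 3/56.
Numerically: ≈ 0.053571.
(Since a = 4 > μ = 0.214286, the bound 3/56 is < 1 and informative.)

P[X ≥ 4] ≤ 3/56 ≈ 0.053571.


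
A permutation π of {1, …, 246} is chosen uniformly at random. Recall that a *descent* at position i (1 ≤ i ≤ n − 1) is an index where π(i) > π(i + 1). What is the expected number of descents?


Write X = Σ X_I over i = 1, …, 245, with X_I the indicator of one descent.
There are 245 indicators.
For each fixed i, the pair (π(i), π(i+1)) is a uniformly random ordered pair of distinct values from {1, …, 246}; by symmetry P[π(i) > π(i+1)] = 1/2.
By linearity: E[X] = 245 · (1/2) = (246 − 1) · (1/2) = 245/2 ≈ 122.50000.

E[X] = 245/2 = 122.50000.


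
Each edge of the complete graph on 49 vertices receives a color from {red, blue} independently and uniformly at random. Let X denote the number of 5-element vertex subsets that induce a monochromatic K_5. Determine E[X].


Let X = Σ_S X_S over the C(49, 5) = 1906884 subsets S of size 5, where X_S = 1 if the K_5 on S is monochromatic.
For a fixed S, the K_5 on S has C(5, 2) = 10 edges. P[all 10 edges red] = (1/2)^10, and likewise for blue, so P[monochromatic] = 2·(1/2)^10 = 2^{1 − 10} = 1/512.
Summing: E[X] = C(49, 5) · 2^{1 − 10} = 1906884 · 1/512 = 476721/128.
Numerically: E[X] ≈ 3724.38281.

E[X] = C(49,5)·2^(1−C(5,2)) = 476721/128 ≈ 3724.38281.


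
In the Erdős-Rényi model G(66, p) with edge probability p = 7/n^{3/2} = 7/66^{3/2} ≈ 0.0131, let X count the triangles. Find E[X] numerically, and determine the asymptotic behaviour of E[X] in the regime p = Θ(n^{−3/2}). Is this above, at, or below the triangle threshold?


Number of potential triangles: C(66, 3) = 45760.
Each occurs with probability p³ ≈ (0.0131)³ ≈ 2.22508e-06.
By linearity: E[X] = C(66, 3)·p³ ≈ 45760 · 2.22508e-06 ≈ 0.102.
Since α = 3/2 > 1, p = c/n^{3/2} = o(1/n) is below the triangle threshold p ~ 1/n. Asymptotically E[X] ~ (c³/6)·n^{3(1−α)} = (7³/6)·n^{-1.5} → 0, so by Markov's inequality G has no triangles w.h.p.

E[X] ≈ 0.102; in regime p = Θ(1/n^{3/2}) E[X] tends to 0 (below the triangle threshold p ~ 1/n).


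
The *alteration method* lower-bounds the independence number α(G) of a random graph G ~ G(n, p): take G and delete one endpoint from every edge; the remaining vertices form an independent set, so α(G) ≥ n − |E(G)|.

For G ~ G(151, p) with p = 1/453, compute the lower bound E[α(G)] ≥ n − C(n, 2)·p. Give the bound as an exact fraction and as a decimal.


E[|E(G)|] = C(151, 2)·p = 11325 · (1/453) = 25.
E[α(G)] ≥ n − E[|E(G)|] = 151 − 25 = 126.
Numerically: ≈ 126.00000.
(This is only a lower bound; the true E[α(G)] may be larger.)

E[α(G)] ≥ 126 ≈ 126.00000.


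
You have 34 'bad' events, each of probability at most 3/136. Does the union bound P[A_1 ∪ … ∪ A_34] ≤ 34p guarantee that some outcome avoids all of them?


Union bound: P[∪_{i=1}^{34} A_i] ≤ Σ_i P[A_i] ≤ 34·p = 34·(3/136) = 3/4.
Numerically: 3/4 ≈ 0.750000.
Is 3/4 < 1? YES.
Since P[∪ A_i] ≤ 3/4 < 1, the complement has P[∩ A_i^c] ≥ 1 − 3/4 = 1/4 > 0, so some outcome avoids every A_i.

34·p = 3/4 ≈ 0.750000; existence CERTIFIED by the union bound.


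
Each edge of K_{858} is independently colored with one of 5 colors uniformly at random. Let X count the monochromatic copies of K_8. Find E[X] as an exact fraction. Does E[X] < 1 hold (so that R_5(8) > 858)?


E[X] = C(858, 8) · 5^{1 − 28} = 7049584530256467771 · 5^{−27} = 7049584530256467771/7450580596923828125.
As a reduced fraction: E[X] = 7049584530256467771/7450580596923828125 ≈ 0.9461792.
Is E[X] < 1? YES.
Since E[X] < 1, there exists a 5-coloring of K_{858} with no monochromatic K_8; hence R_5(8) > 858.

E[X] = 7049584530256467771/7450580596923828125 ≈ 0.9461792; E[X] < 1, so R_5(8) > 858.


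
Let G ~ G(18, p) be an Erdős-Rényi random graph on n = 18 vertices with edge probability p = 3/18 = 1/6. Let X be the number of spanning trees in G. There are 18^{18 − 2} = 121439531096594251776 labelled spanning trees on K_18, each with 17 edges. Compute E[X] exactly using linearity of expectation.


K_18 has 18^{18 − 2} = 121439531096594251776 labelled spanning trees.
For each such spanning tree H, let X_H = 1 if all 17 edges of H are present in G. Then P[X_H = 1] = p^{17} = (1/6)^{17} = 1/16926659444736.
By linearity: E[X] = Σ_H E[X_H] = 121439531096594251776 · p^{17} = 121439531096594251776 · 1/16926659444736 = 14348907/2.
Numerically: E[X] ≈ 7.1745e+06.

E[X] = 121439531096594251776 · (1/6)^{17} = 14348907/2 ≈ 7.1745e+06.


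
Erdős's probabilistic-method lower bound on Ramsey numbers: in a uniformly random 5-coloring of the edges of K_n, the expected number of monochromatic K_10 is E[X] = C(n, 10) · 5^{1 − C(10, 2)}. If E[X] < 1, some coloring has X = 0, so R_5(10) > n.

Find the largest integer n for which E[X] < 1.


We need C(n, 10) · 5^{1 − 45} < 1, i.e. C(n, 10) < 5^{45 − 1} = 5684341886080801486968994140625.
Check values of n near the boundary:
  n = 5390: C(5390, 10) = 5655833965919099070255434039753; 5655833965919099070255434039753 < 5684341886080801486968994140625? YES
  n = 5391: C(5391, 10) = 5666344714787188828795213697883; 5666344714787188828795213697883 < 5684341886080801486968994140625? YES
  n = 5392: C(5392, 10) = 5676873040158402483252283957448; 5676873040158402483252283957448 < 5684341886080801486968994140625? YES
  n = 5393: C(5393, 10) = 5687418968154238267170642278008; 5687418968154238267170642278008 < 5684341886080801486968994140625? NO
  n = 5394: C(5394, 10) = 5697982524930156243149785372878; 5697982524930156243149785372878 < 5684341886080801486968994140625? NO
The largest n with C(n, 10) < 5684341886080801486968994140625 is n = 5392 (where E[X] = 5676873040158402483252283957448/5684341886080801486968994140625 ≈ 0.99869). Hence R_5(10) > 5392, i.e. R_5(10) ≥ 5393.

Largest n = 5392; hence R_5(10) > 5392.


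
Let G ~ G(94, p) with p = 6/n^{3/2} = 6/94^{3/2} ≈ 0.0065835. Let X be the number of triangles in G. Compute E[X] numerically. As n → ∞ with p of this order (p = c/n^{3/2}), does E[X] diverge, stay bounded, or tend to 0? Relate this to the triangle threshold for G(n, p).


Number of potential triangles: C(94, 3) = 134044.
Each occurs with probability p³ ≈ (0.0065835)³ ≈ 2.8535035e-07.
By linearity: E[X] = C(94, 3)·p³ ≈ 134044 · 2.8535035e-07 ≈ 0.03825.
Since α = 3/2 > 1, p = c/n^{3/2} = o(1/n) is below the triangle threshold p ~ 1/n. Asymptotically E[X] ~ (c³/6)·n^{3(1−α)} = (6³/6)·n^{-1.5} → 0, so by Markov's inequality G has no triangles w.h.p.

E[X] ≈ 0.03825; in regime p = Θ(1/n^{3/2}) E[X] tends to 0 (below the triangle threshold p ~ 1/n).


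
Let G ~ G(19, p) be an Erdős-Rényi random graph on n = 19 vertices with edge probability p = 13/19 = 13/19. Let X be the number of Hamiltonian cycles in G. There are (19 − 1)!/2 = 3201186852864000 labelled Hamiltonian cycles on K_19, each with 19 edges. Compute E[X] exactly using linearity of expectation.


K_19 has (19 − 1)!/2 = 3201186852864000 labelled Hamiltonian cycles.
For each such Hamiltonian cycle H, let X_H = 1 if all 19 edges of H are present in G. Then P[X_H = 1] = p^{19} = (13/19)^{19} = 1461920290375446110677/1978419655660313589123979.
Summing the indicators: E[X] = Σ_H E[X_H] = 3201186852864000 · p^{19} = 3201186852864000 · 1461920290375446110677/1978419655660313589123979 = 4679880013484999364018134658428928000/1978419655660313589123979.
Numerically: E[X] ≈ 2.3655e+12.

E[X] = 3201186852864000 · (13/19)^{19} = 4679880013484999364018134658428928000/1978419655660313589123979 ≈ 2.3655e+12.


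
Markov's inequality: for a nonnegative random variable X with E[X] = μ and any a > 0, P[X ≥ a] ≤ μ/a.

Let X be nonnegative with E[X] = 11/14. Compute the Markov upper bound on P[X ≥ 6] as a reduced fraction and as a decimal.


μ = E[X] = 11/14, a = 6.
Markov: P[X ≥ 6] ≤ μ/a = (11/14)/6 = 11/84.
Numerically: ≈ 0.1310.
(Since a = 6 > μ = 0.7857, the bound 11/84 is < 1 and informative.)

P[X ≥ 6] ≤ 11/84 ≈ 0.1310.


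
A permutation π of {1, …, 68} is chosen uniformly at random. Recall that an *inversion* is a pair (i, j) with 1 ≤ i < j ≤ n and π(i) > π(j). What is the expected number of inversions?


Write X = Σ X_I over the C(68, 2) = 2278 pairs i < j, with X_I the indicator of one inversion.
There are 2278 indicators.
For each fixed pair i < j, the values π(i) and π(j) are two distinct elements of {1, …, 68} in uniformly random order; by symmetry P[π(i) > π(j)] = 1/2.
By linearity: E[X] = 2278 · (1/2) = C(68, 2) · (1/2) = 2278/2 = 1139 ≈ 1139.000000.

E[X] = 1139 = 1139.000000.


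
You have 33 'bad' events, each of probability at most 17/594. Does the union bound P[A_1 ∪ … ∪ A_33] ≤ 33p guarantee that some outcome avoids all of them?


Union bound: P[∪_{i=1}^{33} A_i] ≤ Σ_i P[A_i] ≤ 33·p = 33·(17/594) = 17/18.
Numerically: 17/18 ≈ 0.944444.
Is 17/18 < 1? YES.
Since P[∪ A_i] ≤ 17/18 < 1, the complement has P[∩ A_i^c] ≥ 1 − 17/18 = 1/18 > 0, so some outcome avoids every A_i.

33·p = 17/18 ≈ 0.944444; existence CERTIFIED by the union bound.


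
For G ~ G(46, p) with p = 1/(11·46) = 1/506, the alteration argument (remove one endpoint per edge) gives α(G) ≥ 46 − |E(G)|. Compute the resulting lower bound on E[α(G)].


E[|E(G)|] = C(46, 2)·p = 1035 · (1/506) = 45/22.
E[α(G)] ≥ n − E[|E(G)|] = 46 − 45/22 = 967/22.
Numerically: ≈ 43.9545.
(This is only a lower bound; the true E[α(G)] may be larger.)

E[α(G)] ≥ 967/22 ≈ 43.9545.


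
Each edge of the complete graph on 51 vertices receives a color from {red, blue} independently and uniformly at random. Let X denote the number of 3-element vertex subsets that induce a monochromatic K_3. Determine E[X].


Let X = Σ_S X_S over the C(51, 3) = 20825 subsets S of size 3, where X_S = 1 if the K_3 on S is monochromatic.
For a fixed S, the K_3 on S has C(3, 2) = 3 edges. P[all 3 edges red] = (1/2)^3, and likewise for blue, so P[monochromatic] = 2·(1/2)^3 = 2^{1 − 3} = 1/4.
Summing: E[X] = C(51, 3) · 2^{1 − 3} = 20825 · 1/4 = 20825/4.
Numerically: E[X] ≈ 5206.25000.

E[X] = C(51,3)·2^(1−C(3,2)) = 20825/4 ≈ 5206.25000.


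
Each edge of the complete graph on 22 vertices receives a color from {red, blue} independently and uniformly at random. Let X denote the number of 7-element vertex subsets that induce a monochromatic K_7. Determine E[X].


Let X = Σ_S X_S over the C(22, 7) = 170544 subsets S of size 7, where X_S = 1 if the K_7 on S is monochromatic.
For a fixed S, the K_7 on S has C(7, 2) = 21 edges. P[all 21 edges red] = (1/2)^21, and likewise for blue, so P[monochromatic] = 2·(1/2)^21 = 2^{1 − 21} = 1/1048576.
By linearity of expectation: E[X] = C(22, 7) · 2^{1 − 21} = 170544 · 1/1048576 = 10659/65536.
Numerically: E[X] ≈ 0.163.

E[X] = C(22,7)·2^(1−C(7,2)) = 10659/65536 ≈ 0.163.


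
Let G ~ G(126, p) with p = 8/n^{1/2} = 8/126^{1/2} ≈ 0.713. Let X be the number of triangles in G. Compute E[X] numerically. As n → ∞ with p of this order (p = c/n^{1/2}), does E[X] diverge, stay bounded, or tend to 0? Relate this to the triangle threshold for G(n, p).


Number of potential triangles: C(126, 3) = 325500.
Each occurs with probability p³ ≈ (0.713)³ ≈ 3.62005e-01.
By linearity: E[X] = C(126, 3)·p³ ≈ 325500 · 3.62005e-01 ≈ 117832.512.
Since α = 1/2 < 1, p = c/n^{1/2} ≫ 1/n is above the triangle threshold p ~ 1/n. Asymptotically E[X] ~ (c³/6)·n^{3(1−α)} = (8³/6)·n^{1.5} → ∞; triangles are abundant w.h.p.

E[X] ≈ 117832.512; in regime p = Θ(1/n^{1/2}) E[X] diverges (above the triangle threshold p ~ 1/n).


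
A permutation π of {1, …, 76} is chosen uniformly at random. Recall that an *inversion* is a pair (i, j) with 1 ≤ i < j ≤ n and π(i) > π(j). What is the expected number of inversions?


Write X = Σ X_I over the C(76, 2) = 2850 pairs i < j, with X_I the indicator of one inversion.
There are 2850 indicators.
For each fixed pair i < j, the values π(i) and π(j) are two distinct elements of {1, …, 76} in uniformly random order; by symmetry P[π(i) > π(j)] = 1/2.
By linearity: E[X] = 2850 · (1/2) = C(76, 2) · (1/2) = 2850/2 = 1425 ≈ 1425.0000.

E[X] = 1425 = 1425.0000.


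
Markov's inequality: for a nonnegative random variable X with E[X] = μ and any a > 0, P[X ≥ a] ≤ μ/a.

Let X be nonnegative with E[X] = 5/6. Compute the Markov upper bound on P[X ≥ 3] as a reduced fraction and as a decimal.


μ = E[X] = 5/6, a = 3.
Markov: P[X ≥ 3] ≤ μ/a = (5/6)/3 = 5/18.
Numerically: ≈ 0.278.
(Since a = 3 > μ = 0.833, the bound 5/18 is < 1 and informative.)

P[X ≥ 3] ≤ 5/18 ≈ 0.278.


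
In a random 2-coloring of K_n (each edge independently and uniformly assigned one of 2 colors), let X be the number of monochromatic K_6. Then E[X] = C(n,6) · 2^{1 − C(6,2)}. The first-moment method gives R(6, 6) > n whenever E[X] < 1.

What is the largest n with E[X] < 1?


We need C(n, 6) · 2^{1 − 15} < 1, i.e. C(n, 6) < 2^{15 − 1} = 16384.
Check values of n near the boundary:
  n = 15: C(15, 6) = 5005; 5005 < 16384? YES
  n = 16: C(16, 6) = 8008; 8008 < 16384? YES
  n = 17: C(17, 6) = 12376; 12376 < 16384? YES
  n = 18: C(18, 6) = 18564; 18564 < 16384? NO
The largest n with C(n, 6) < 16384 is n = 17 (where E[X] = 1547/2048 ≈ 0.7553711). Hence R(6, 6) > 17, i.e. R(6, 6) ≥ 18.

Largest n = 17; hence R(6, 6) > 17.


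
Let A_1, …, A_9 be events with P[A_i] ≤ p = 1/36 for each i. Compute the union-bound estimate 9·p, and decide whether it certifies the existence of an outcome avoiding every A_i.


Union bound: P[∪_{i=1}^{9} A_i] ≤ Σ_i P[A_i] ≤ 9·p = 9·(1/36) = 1/4.
Numerically: 1/4 ≈ 0.250000.
Is 1/4 < 1? YES.
Since P[∪ A_i] ≤ 1/4 < 1, the complement has P[∩ A_i^c] ≥ 1 − 1/4 = 3/4 > 0, so some outcome avoids every A_i.

9·p = 1/4 ≈ 0.250000; existence CERTIFIED by the union bound.


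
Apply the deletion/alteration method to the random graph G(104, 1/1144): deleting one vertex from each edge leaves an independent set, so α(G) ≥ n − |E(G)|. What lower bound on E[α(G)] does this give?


E[|E(G)|] = C(104, 2)·p = 5356 · (1/1144) = 103/22.
E[α(G)] ≥ n − E[|E(G)|] = 104 − 103/22 = 2185/22.
Numerically: ≈ 99.31818.
(This is only a lower bound; the true E[α(G)] may be larger.)

E[α(G)] ≥ 2185/22 ≈ 99.31818.


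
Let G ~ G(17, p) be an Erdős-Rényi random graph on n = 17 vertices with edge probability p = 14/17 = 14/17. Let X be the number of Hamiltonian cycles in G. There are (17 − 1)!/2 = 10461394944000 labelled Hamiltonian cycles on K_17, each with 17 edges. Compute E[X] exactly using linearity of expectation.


K_17 has (17 − 1)!/2 = 10461394944000 labelled Hamiltonian cycles.
For each such Hamiltonian cycle H, let X_H = 1 if all 17 edges of H are present in G. Then P[X_H = 1] = p^{17} = (14/17)^{17} = 30491346729331195904/827240261886336764177.
By linearity: E[X] = Σ_H E[X_H] = 10461394944000 · p^{17} = 10461394944000 · 30491346729331195904/827240261886336764177 = 318982020509976309331579109376000/827240261886336764177.
Numerically: E[X] ≈ 3.85598e+11.

E[X] = 10461394944000 · (14/17)^{17} = 318982020509976309331579109376000/827240261886336764177 ≈ 3.85598e+11.


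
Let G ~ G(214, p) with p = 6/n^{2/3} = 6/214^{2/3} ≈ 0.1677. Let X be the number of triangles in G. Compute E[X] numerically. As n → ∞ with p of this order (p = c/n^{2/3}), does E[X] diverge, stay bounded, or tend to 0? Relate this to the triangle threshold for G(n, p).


Number of potential triangles: C(214, 3) = 1610564.
Each occurs with probability p³ ≈ (0.1677)³ ≈ 4.716569e-03.
By linearity: E[X] = C(214, 3)·p³ ≈ 1610564 · 4.716569e-03 ≈ 7596.3364.
Since α = 2/3 < 1, p = c/n^{2/3} ≫ 1/n is above the triangle threshold p ~ 1/n. Asymptotically E[X] ~ (c³/6)·n^{3(1−α)} = (6³/6)·n^{1} → ∞; triangles are abundant w.h.p.

E[X] ≈ 7596.3364; in regime p = Θ(1/n^{2/3}) E[X] diverges (above the triangle threshold p ~ 1/n).


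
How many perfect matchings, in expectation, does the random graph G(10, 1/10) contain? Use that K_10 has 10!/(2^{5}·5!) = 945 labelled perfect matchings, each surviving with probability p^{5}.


K_10 has 10!/(2^{5}·5!) = 945 labelled perfect matchings.
For each such perfect matching H, let X_H = 1 if all 5 edges of H are present in G. Then P[X_H = 1] = p^{5} = (1/10)^{5} = 1/100000.
Summing the indicators: E[X] = Σ_H E[X_H] = 945 · p^{5} = 945 · 1/100000 = 189/20000.
Numerically: E[X] ≈ 0.00945.

E[X] = 945 · (1/10)^{5} = 189/20000 ≈ 0.00945.


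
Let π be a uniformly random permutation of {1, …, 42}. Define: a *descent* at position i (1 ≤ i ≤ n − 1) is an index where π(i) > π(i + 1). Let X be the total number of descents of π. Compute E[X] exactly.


Write X = Σ X_I over i = 1, …, 41, with X_I the indicator of one descent.
There are 41 indicators.
For each fixed i, the pair (π(i), π(i+1)) is a uniformly random ordered pair of distinct values from {1, …, 42}; by symmetry P[π(i) > π(i+1)] = 1/2.
By linearity: E[X] = 41 · (1/2) = (42 − 1) · (1/2) = 41/2 ≈ 20.5000.

E[X] = 41/2 = 20.5000.


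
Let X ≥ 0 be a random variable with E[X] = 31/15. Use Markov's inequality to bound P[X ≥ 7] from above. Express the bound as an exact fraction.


μ = E[X] = 31/15, a = 7.
Markov: P[X ≥ 7] ≤ μ/a = (31/15)/7 = 31/105.
Numerically: ≈ 0.295.
(Since a = 7 > μ = 2.067, the bound 31/105 is < 1 and informative.)

P[X ≥ 7] ≤ 31/105 ≈ 0.295.


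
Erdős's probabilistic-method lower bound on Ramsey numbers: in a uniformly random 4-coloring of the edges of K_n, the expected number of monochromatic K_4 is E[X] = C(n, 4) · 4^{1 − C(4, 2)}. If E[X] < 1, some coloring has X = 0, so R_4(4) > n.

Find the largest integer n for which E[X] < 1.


We need C(n, 4) · 4^{1 − 6} < 1, i.e. C(n, 4) < 4^{6 − 1} = 1024.
Check values of n near the boundary:
  n = 9: C(9, 4) = 126; 126 < 1024? YES
  n = 10: C(10, 4) = 210; 210 < 1024? YES
  n = 11: C(11, 4) = 330; 330 < 1024? YES
  n = 12: C(12, 4) = 495; 495 < 1024? YES
  n = 13: C(13, 4) = 715; 715 < 1024? YES
  n = 14: C(14, 4) = 1001; 1001 < 1024? YES
  n = 15: C(15, 4) = 1365; 1365 < 1024? NO
  n = 16: C(16, 4) = 1820; 1820 < 1024? NO
  n = 17: C(17, 4) = 2380; 2380 < 1024? NO
The largest n with C(n, 4) < 1024 is n = 14 (where E[X] = 1001/1024 ≈ 0.97754). Hence R_4(4) > 14, i.e. R_4(4) ≥ 15.

Largest n = 14; hence R_4(4) > 14.


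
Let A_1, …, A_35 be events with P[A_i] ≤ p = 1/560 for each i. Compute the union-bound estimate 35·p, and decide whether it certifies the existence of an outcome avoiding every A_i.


Union bound: P[∪_{i=1}^{35} A_i] ≤ Σ_i P[A_i] ≤ 35·p = 35·(1/560) = 1/16.
Numerically: 1/16 ≈ 0.062500.
Is 1/16 < 1? YES.
Since P[∪ A_i] ≤ 1/16 < 1, the complement has P[∩ A_i^c] ≥ 1 − 1/16 = 15/16 > 0, so some outcome avoids every A_i.

35·p = 1/16 ≈ 0.062500; existence CERTIFIED by the union bound.


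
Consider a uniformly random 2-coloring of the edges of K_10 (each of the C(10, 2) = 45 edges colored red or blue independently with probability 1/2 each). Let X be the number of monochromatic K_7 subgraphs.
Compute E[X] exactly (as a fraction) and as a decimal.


Let X = Σ_S X_S over the C(10, 7) = 120 subsets S of size 7, where X_S = 1 if the K_7 on S is monochromatic.
For a fixed S, the K_7 on S has C(7, 2) = 21 edges. P[all 21 edges red] = (1/2)^21, and likewise for blue, so P[monochromatic] = 2·(1/2)^21 = 2^{1 − 21} = 1/1048576.
Summing: E[X] = C(10, 7) · 2^{1 − 21} = 120 · 1/1048576 = 15/131072.
Numerically: E[X] ≈ 0.00011.

E[X] = C(10,7)·2^(1−C(7,2)) = 15/131072 ≈ 0.00011.


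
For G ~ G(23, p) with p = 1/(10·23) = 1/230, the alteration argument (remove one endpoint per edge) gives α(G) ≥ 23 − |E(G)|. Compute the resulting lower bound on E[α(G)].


E[|E(G)|] = C(23, 2)·p = 253 · (1/230) = 11/10.
E[α(G)] ≥ n − E[|E(G)|] = 23 − 11/10 = 219/10.
Numerically: ≈ 21.900000.
(This is only a lower bound; the true E[α(G)] may be larger.)

E[α(G)] ≥ 219/10 ≈ 21.900000.


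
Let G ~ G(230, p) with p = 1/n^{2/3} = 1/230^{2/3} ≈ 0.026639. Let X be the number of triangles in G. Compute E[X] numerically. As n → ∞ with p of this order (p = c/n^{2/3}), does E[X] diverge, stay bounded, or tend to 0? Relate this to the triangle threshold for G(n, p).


Number of potential triangles: C(230, 3) = 2001460.
Each occurs with probability p³ ≈ (0.026639)³ ≈ 1.8903592e-05.
By linearity: E[X] = C(230, 3)·p³ ≈ 2001460 · 1.8903592e-05 ≈ 37.83478.
Since α = 2/3 < 1, p = c/n^{2/3} ≫ 1/n is above the triangle threshold p ~ 1/n. Asymptotically E[X] ~ (c³/6)·n^{3(1−α)} = (1³/6)·n^{1} → ∞; triangles are abundant w.h.p.

E[X] ≈ 37.83478; in regime p = Θ(1/n^{2/3}) E[X] diverges (above the triangle threshold p ~ 1/n).


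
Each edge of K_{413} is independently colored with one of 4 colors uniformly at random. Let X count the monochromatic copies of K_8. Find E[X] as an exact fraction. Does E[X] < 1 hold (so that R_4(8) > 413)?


E[X] = C(413, 8) · 4^{1 − 28} = 19609040195022817 · 4^{−27} = 19609040195022817/18014398509481984.
As a reduced fraction: E[X] = 19609040195022817/18014398509481984 ≈ 1.0885.
Is E[X] < 1? NO.
Since E[X] ≥ 1, the first-moment bound is inconclusive at n = 413; it does NOT by itself certify R_4(8) > 413.

E[X] = 19609040195022817/18014398509481984 ≈ 1.0885; E[X] ≥ 1; first-moment method inconclusive here.


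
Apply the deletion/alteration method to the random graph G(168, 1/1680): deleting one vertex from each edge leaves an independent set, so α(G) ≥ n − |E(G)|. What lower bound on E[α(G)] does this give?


E[|E(G)|] = C(168, 2)·p = 14028 · (1/1680) = 167/20.
E[α(G)] ≥ n − E[|E(G)|] = 168 − 167/20 = 3193/20.
Numerically: ≈ 159.65000.
(This is only a lower bound; the true E[α(G)] may be larger.)

E[α(G)] ≥ 3193/20 ≈ 159.65000.


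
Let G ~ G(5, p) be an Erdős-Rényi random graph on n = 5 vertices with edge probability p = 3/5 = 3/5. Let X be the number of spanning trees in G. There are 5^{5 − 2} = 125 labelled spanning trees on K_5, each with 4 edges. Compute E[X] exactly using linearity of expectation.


K_5 has 5^{5 − 2} = 125 labelled spanning trees.
For each such spanning tree H, let X_H = 1 if all 4 edges of H are present in G. Then P[X_H = 1] = p^{4} = (3/5)^{4} = 81/625.
Summing the indicators: E[X] = Σ_H E[X_H] = 125 · p^{4} = 125 · 81/625 = 81/5.
Numerically: E[X] ≈ 16.2.

E[X] = 125 · (3/5)^{4} = 81/5 ≈ 16.2.


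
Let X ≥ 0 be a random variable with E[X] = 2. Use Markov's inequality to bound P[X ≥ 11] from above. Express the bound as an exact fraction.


μ = E[X] = 2, a = 11.
Markov: P[X ≥ 11] ≤ μ/a = (2)/11 = 2/11.
Numerically: ≈ 0.18182.
(Since a = 11 > μ = 2.00000, the bound 2/11 is < 1 and informative.)

P[X ≥ 11] ≤ 2/11 ≈ 0.18182.


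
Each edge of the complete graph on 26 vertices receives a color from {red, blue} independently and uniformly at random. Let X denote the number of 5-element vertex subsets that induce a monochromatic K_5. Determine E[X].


Let X = Σ_S X_S over the C(26, 5) = 65780 subsets S of size 5, where X_S = 1 if the K_5 on S is monochromatic.
For a fixed S, the K_5 on S has C(5, 2) = 10 edges. P[all 10 edges red] = (1/2)^10, and likewise for blue, so P[monochromatic] = 2·(1/2)^10 = 2^{1 − 10} = 1/512.
By linearity: E[X] = C(26, 5) · 2^{1 − 10} = 65780 · 1/512 = 16445/128.
Numerically: E[X] ≈ 128.476562.

E[X] = C(26,5)·2^(1−C(5,2)) = 16445/128 ≈ 128.476562.


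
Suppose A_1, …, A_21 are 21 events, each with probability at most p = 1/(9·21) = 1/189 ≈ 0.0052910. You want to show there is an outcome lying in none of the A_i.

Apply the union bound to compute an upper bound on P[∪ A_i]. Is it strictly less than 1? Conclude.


Union bound: P[∪_{i=1}^{21} A_i] ≤ Σ_i P[A_i] ≤ 21·p = 21·(1/189) = 1/9.
Numerically: 1/9 ≈ 0.1111111.
Is 1/9 < 1? YES.
Since P[∪ A_i] ≤ 1/9 < 1, the complement has P[∩ A_i^c] ≥ 1 − 1/9 = 8/9 > 0, so some outcome avoids every A_i.

21·p = 1/9 ≈ 0.1111111; existence CERTIFIED by the union bound.


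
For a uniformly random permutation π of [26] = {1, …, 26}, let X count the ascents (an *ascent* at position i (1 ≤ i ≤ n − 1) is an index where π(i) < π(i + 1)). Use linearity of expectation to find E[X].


Write X = Σ X_I over i = 1, …, 25, with X_I the indicator of one ascent.
There are 25 indicators.
For each fixed i, the pair (π(i), π(i+1)) is a uniformly random ordered pair of distinct values from {1, …, 26}; by symmetry P[π(i) < π(i+1)] = 1/2.
By linearity: E[X] = 25 · (1/2) = (26 − 1) · (1/2) = 25/2 ≈ 12.500000.

E[X] = 25/2 = 12.500000.


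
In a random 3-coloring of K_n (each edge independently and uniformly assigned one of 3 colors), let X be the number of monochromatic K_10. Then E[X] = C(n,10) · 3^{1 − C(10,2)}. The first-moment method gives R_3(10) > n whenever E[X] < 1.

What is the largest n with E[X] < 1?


We need C(n, 10) · 3^{1 − 45} < 1, i.e. C(n, 10) < 3^{45 − 1} = 984770902183611232881.
Check values of n near the boundary:
  n = 567: C(567, 10) = 873787071273467749398; 873787071273467749398 < 984770902183611232881? YES
  n = 568: C(568, 10) = 889446337783744949208; 889446337783744949208 < 984770902183611232881? YES
  n = 569: C(569, 10) = 905357721286137524328; 905357721286137524328 < 984770902183611232881? YES
  n = 570: C(570, 10) = 921524823451961408691; 921524823451961408691 < 984770902183611232881? YES
  n = 571: C(571, 10) = 937951290893172842001; 937951290893172842001 < 984770902183611232881? YES
  n = 572: C(572, 10) = 954640815642161682606; 954640815642161682606 < 984770902183611232881? YES
  n = 573: C(573, 10) = 971597135635805762226; 971597135635805762226 < 984770902183611232881? YES
  n = 574: C(574, 10) = 988824035203816502691; 988824035203816502691 < 984770902183611232881? NO
  n = 575: C(575, 10) = 1006325345561406175305; 1006325345561406175305 < 984770902183611232881? NO
  n = 576: C(576, 10) = 1024104945306307344480; 1024104945306307344480 < 984770902183611232881? NO
The largest n with C(n, 10) < 984770902183611232881 is n = 573 (where E[X] = 35985079097622435638/36472996377170786403 ≈ 0.9866). Hence R_3(10) > 573, i.e. R_3(10) ≥ 574.

Largest n = 573; hence R_3(10) > 573.


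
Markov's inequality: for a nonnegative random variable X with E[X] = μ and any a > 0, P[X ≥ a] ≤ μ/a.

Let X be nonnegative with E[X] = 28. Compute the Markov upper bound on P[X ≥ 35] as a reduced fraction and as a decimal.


μ = E[X] = 28, a = 35.
Markov: P[X ≥ 35] ≤ μ/a = (28)/35 = 4/5.
Numerically: ≈ 0.800000.
(Since a = 35 > μ = 28.000000, the bound 4/5 is < 1 and informative.)

P[X ≥ 35] ≤ 4/5 ≈ 0.800000.


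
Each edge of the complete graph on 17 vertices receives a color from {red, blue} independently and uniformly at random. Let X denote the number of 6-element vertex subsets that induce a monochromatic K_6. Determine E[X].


Let X = Σ_S X_S over the C(17, 6) = 12376 subsets S of size 6, where X_S = 1 if the K_6 on S is monochromatic.
For a fixed S, the K_6 on S has C(6, 2) = 15 edges. P[all 15 edges red] = (1/2)^15, and likewise for blue, so P[monochromatic] = 2·(1/2)^15 = 2^{1 − 15} = 1/16384.
Summing: E[X] = C(17, 6) · 2^{1 − 15} = 12376 · 1/16384 = 1547/2048.
Numerically: E[X] ≈ 0.755371.

E[X] = C(17,6)·2^(1−C(6,2)) = 1547/2048 ≈ 0.755371.


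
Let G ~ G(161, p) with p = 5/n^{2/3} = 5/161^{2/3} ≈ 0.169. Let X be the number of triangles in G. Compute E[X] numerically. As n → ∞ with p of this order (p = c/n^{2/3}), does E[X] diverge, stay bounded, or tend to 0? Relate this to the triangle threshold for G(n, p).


Number of potential triangles: C(161, 3) = 682640.
Each occurs with probability p³ ≈ (0.169)³ ≈ 4.82234e-03.
By linearity: E[X] = C(161, 3)·p³ ≈ 682640 · 4.82234e-03 ≈ 3291.925.
Since α = 2/3 < 1, p = c/n^{2/3} ≫ 1/n is above the triangle threshold p ~ 1/n. Asymptotically E[X] ~ (c³/6)·n^{3(1−α)} = (5³/6)·n^{1} → ∞; triangles are abundant w.h.p.

E[X] ≈ 3291.925; in regime p = Θ(1/n^{2/3}) E[X] diverges (above the triangle threshold p ~ 1/n).


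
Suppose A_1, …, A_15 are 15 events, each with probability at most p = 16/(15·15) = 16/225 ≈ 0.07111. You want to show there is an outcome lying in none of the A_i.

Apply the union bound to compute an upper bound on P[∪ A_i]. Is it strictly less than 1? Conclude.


Union bound: P[∪_{i=1}^{15} A_i] ≤ Σ_i P[A_i] ≤ 15·p = 15·(16/225) = 16/15.
Numerically: 16/15 ≈ 1.06667.
Is 16/15 < 1? NO.
Since the bound 16/15 is ≥ 1, the union bound is uninformative here; it does NOT by itself certify existence.

15·p = 16/15 ≈ 1.06667; existence NOT certified by the union bound.


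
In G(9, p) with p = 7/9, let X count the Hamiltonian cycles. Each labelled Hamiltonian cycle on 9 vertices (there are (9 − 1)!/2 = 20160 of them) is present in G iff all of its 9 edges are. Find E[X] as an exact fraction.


K_9 has (9 − 1)!/2 = 20160 labelled Hamiltonian cycles.
For each such Hamiltonian cycle H, let X_H = 1 if all 9 edges of H are present in G. Then P[X_H = 1] = p^{9} = (7/9)^{9} = 40353607/387420489.
Summing the indicators: E[X] = Σ_H E[X_H] = 20160 · p^{9} = 20160 · 40353607/387420489 = 90392079680/43046721.
Numerically: E[X] ≈ 2099.86.

E[X] = 20160 · (7/9)^{9} = 90392079680/43046721 ≈ 2099.86.


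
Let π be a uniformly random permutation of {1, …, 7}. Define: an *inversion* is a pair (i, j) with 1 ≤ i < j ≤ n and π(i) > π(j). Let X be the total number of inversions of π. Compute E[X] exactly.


Write X = Σ X_I over the C(7, 2) = 21 pairs i < j, with X_I the indicator of one inversion.
There are 21 indicators.
For each fixed pair i < j, the values π(i) and π(j) are two distinct elements of {1, …, 7} in uniformly random order; by symmetry P[π(i) > π(j)] = 1/2.
By linearity: E[X] = 21 · (1/2) = C(7, 2) · (1/2) = 21/2 = 21/2 ≈ 10.500000.

E[X] = 21/2 = 10.500000.


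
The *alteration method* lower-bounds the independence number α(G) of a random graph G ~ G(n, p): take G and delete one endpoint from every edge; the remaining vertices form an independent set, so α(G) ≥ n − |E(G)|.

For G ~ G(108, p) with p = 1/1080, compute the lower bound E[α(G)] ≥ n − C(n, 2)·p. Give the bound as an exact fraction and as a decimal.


E[|E(G)|] = C(108, 2)·p = 5778 · (1/1080) = 107/20.
E[α(G)] ≥ n − E[|E(G)|] = 108 − 107/20 = 2053/20.
Numerically: ≈ 102.650.
(This is only a lower bound; the true E[α(G)] may be larger.)

E[α(G)] ≥ 2053/20 ≈ 102.650.


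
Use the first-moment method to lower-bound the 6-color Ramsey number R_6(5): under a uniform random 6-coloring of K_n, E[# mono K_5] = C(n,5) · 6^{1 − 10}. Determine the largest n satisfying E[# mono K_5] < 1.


We need C(n, 5) · 6^{1 − 10} < 1, i.e. C(n, 5) < 6^{10 − 1} = 10077696.
Check values of n near the boundary:
  n = 63: C(63, 5) = 7028847; 7028847 < 10077696? YES
  n = 64: C(64, 5) = 7624512; 7624512 < 10077696? YES
  n = 65: C(65, 5) = 8259888; 8259888 < 10077696? YES
  n = 66: C(66, 5) = 8936928; 8936928 < 10077696? YES
  n = 67: C(67, 5) = 9657648; 9657648 < 10077696? YES
  n = 68: C(68, 5) = 10424128; 10424128 < 10077696? NO
The largest n with C(n, 5) < 10077696 is n = 67 (where E[X] = 67067/69984 ≈ 0.958319). Hence R_6(5) > 67, i.e. R_6(5) ≥ 68.

Largest n = 67; hence R_6(5) > 67.
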